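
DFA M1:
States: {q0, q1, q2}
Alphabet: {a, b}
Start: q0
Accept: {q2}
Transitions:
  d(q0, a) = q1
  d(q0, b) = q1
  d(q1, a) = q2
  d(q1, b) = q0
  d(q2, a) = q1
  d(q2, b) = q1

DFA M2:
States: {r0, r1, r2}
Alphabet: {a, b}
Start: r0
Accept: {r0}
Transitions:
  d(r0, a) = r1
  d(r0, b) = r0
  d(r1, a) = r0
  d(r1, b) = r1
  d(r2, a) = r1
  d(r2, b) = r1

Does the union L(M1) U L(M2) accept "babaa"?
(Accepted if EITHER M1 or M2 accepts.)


M1: final=q1 accepted=False
M2: final=r1 accepted=False

No, union rejects (neither accepts)


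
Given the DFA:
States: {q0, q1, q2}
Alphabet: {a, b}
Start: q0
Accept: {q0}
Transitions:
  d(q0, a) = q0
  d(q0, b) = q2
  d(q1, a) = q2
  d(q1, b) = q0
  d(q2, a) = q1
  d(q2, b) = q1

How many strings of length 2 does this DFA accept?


Enumerating all length-2 strings:
  "aa" -> q0 [accept]
  "ab" -> q2 [reject]
  "ba" -> q1 [reject]
  "bb" -> q1 [reject]

1 out of 4


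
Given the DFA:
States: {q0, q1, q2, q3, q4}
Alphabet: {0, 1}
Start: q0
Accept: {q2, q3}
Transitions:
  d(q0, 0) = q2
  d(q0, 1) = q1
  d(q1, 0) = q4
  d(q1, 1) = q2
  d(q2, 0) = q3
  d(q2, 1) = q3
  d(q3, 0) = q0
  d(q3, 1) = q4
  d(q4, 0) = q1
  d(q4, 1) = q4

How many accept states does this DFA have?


Accept states listed: {q2, q3}
Counting: q2(1) q3(2)

2


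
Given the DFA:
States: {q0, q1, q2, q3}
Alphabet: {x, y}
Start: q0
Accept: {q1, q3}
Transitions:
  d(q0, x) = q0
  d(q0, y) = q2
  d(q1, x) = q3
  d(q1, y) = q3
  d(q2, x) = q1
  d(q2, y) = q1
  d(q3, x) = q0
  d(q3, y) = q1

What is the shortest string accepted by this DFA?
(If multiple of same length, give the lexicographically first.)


BFS by string length (lex-first path to each state shown):
  len 0: q0<-""
  len 1: q0<-"x", q2<-"y"
  len 2: q0<-"xx", q1<-"yx", q2<-"xy"
Found accept state at length 2.

"yx"


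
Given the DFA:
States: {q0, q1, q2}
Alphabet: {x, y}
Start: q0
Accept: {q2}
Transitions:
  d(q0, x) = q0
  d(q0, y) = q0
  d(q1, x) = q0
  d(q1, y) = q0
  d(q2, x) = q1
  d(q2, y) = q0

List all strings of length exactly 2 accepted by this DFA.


All strings of length 2: 4 total
Accepted: 0

None


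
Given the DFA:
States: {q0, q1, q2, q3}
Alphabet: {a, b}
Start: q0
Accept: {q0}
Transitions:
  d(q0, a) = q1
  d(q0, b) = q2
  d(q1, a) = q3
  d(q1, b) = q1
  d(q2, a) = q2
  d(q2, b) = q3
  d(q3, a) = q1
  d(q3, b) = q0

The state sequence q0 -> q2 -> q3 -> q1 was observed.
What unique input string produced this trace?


Trace back each transition to find the symbol:
  q0 --[b]--> q2
  q2 --[b]--> q3
  q3 --[a]--> q1

"bba"


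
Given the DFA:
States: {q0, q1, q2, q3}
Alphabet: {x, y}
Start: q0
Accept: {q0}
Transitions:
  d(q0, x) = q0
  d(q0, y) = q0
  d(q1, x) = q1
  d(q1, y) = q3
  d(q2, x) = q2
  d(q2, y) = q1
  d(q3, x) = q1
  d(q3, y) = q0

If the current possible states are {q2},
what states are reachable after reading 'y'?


Apply transition on 'y' from each current state:
  d(q2, y) = q1

{q1}


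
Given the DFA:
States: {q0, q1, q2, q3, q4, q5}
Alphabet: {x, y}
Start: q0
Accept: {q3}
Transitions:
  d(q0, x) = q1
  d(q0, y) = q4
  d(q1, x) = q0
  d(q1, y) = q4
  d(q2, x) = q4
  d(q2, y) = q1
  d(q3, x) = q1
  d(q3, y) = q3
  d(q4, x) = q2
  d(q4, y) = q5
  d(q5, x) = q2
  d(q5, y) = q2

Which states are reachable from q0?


BFS from q0:
  layer 0: {q0}
  layer 1: {q1, q4}
  layer 2: {q2, q5}

{q0, q1, q2, q4, q5}


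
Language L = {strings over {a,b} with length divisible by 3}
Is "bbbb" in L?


length = 4; 4 mod 3 = 1

No, "bbbb" is not in L


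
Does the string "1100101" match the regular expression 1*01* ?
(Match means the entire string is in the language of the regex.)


|string| = 7; first = '1'; last = '1'

No, "1100101" does not match 1*01*


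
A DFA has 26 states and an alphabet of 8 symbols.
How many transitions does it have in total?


Each state has exactly one transition per symbol.
26 * 8 = 208

208


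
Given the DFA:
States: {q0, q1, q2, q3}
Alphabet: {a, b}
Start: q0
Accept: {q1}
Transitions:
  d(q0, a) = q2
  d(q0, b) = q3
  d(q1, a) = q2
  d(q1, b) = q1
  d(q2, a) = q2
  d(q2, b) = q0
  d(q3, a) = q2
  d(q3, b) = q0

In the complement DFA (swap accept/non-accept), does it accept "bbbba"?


Trace: q0 -> q3 -> q0 -> q3 -> q0 -> q2
Final: q2
Original accept: {q1}
Complement: q2 is not in original accept

Yes, complement accepts (original rejects)


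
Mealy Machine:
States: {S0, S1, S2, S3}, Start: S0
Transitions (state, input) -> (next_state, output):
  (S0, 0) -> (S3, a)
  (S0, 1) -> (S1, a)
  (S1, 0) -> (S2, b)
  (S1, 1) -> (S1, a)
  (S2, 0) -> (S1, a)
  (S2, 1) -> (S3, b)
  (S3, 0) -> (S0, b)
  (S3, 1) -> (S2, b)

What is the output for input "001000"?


Step-by-step:
  (S0, 0) -> (S3, a)
  (S3, 0) -> (S0, b)
  (S0, 1) -> (S1, a)
  (S1, 0) -> (S2, b)
  (S2, 0) -> (S1, a)
  (S1, 0) -> (S2, b)

"ababab"


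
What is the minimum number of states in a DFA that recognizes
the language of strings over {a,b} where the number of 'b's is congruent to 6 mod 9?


States track (count of 'b') mod 9.
Need 9 states: one per remainder 0..8; accept = remainder 6.

9


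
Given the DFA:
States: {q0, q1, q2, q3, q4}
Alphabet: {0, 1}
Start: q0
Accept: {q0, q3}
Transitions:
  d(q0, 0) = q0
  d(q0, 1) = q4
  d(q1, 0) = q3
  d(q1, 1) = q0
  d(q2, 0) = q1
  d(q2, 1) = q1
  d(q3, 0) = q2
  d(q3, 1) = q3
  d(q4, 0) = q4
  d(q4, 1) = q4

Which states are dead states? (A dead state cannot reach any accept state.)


Forward reachability from each state:
  q0 -> reaches accept state q0 (live)
  q1 -> reaches accept state q0 (live)
  q2 -> reaches accept state q0 (live)
  q3 -> reaches accept state q0 (live)
  q4 -> reaches {q4}, no accept state (dead)

{q4}


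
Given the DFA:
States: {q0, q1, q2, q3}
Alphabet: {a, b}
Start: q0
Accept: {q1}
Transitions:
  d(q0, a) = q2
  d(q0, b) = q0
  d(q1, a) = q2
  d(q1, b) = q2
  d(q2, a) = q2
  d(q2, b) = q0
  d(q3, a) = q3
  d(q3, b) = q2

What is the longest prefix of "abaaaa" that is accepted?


Run the DFA, marking each prefix where the state is accepting:
  "" -> q0 [reject]
  "a" -> q2 [reject]
  "ab" -> q0 [reject]
  "aba" -> q2 [reject]
  "abaa" -> q2 [reject]
  "abaaa" -> q2 [reject]
  "abaaaa" -> q2 [reject]

No prefix is accepted


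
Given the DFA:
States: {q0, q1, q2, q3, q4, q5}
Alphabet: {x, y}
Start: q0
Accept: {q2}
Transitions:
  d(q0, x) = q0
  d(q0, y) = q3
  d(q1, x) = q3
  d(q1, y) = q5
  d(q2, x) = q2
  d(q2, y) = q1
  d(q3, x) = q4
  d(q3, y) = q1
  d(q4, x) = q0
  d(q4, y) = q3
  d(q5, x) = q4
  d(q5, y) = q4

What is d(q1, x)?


Looking up transition d(q1, x)

q3


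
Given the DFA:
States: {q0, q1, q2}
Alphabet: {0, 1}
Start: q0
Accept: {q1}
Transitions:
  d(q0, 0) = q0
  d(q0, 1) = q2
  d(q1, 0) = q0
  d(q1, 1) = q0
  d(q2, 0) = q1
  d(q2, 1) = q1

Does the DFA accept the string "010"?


Trace: q0 -> q0 -> q2 -> q1
Final state: q1
Accept states: {q1}

Yes, accepted (final state q1 is an accept state)


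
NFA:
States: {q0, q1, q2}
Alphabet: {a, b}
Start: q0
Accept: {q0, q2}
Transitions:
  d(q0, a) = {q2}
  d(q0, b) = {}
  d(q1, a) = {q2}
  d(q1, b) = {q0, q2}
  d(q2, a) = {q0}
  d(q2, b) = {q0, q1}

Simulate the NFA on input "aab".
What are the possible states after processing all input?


Start: {q0}
  --a--> {q2}
  --a--> {q0}
  --b--> {}

{} (empty set, no valid transitions)


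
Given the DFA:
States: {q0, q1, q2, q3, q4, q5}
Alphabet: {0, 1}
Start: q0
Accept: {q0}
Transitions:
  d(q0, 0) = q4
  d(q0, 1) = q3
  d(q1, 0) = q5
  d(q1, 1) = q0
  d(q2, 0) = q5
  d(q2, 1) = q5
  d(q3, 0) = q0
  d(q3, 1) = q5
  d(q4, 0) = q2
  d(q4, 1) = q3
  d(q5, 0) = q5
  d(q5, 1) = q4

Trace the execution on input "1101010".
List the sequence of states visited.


Input: 1101010
d(q0, 1) = q3
d(q3, 1) = q5
d(q5, 0) = q5
d(q5, 1) = q4
d(q4, 0) = q2
d(q2, 1) = q5
d(q5, 0) = q5


q0 -> q3 -> q5 -> q5 -> q4 -> q2 -> q5 -> q5


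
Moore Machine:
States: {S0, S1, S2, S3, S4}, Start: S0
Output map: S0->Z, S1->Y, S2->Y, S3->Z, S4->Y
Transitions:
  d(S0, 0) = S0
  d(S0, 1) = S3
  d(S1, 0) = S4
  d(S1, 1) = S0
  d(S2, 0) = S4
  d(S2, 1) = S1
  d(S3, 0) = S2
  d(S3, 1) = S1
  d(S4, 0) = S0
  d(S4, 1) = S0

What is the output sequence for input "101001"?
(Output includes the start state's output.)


Start: S0 (output Z)
  --1--> S3 (output Z)
  --0--> S2 (output Y)
  --1--> S1 (output Y)
  --0--> S4 (output Y)
  --0--> S0 (output Z)
  --1--> S3 (output Z)

"ZZYYYZZ"


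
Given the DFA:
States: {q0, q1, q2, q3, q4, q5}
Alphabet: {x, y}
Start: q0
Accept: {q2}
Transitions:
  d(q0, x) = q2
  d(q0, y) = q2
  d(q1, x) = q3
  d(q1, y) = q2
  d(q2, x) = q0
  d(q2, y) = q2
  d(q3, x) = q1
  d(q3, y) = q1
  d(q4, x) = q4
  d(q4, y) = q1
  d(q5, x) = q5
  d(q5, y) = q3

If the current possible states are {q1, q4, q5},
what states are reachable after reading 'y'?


Apply transition on 'y' from each current state:
  d(q1, y) = q2
  d(q4, y) = q1
  d(q5, y) = q3

{q1, q2, q3}


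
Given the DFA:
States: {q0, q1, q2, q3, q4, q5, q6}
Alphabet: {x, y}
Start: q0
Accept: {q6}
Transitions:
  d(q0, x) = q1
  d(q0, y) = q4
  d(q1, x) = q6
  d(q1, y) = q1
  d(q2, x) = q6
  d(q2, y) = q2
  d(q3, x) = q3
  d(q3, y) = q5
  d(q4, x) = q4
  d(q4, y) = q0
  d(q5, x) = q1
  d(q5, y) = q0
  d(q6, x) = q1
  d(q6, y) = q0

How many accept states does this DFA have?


Accept states listed: {q6}
Counting: q6(1)

1


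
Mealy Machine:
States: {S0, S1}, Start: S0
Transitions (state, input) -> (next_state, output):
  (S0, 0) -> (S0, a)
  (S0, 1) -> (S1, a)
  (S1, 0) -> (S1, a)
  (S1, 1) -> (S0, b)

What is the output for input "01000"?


Step-by-step:
  (S0, 0) -> (S0, a)
  (S0, 1) -> (S1, a)
  (S1, 0) -> (S1, a)
  (S1, 0) -> (S1, a)
  (S1, 0) -> (S1, a)

"aaaaa"


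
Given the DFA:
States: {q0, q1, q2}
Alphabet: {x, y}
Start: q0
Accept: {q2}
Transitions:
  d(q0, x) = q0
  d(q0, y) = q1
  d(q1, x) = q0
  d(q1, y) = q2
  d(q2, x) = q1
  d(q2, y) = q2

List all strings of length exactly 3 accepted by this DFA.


All strings of length 3: 8 total
Accepted: 2

"xyy", "yyy"


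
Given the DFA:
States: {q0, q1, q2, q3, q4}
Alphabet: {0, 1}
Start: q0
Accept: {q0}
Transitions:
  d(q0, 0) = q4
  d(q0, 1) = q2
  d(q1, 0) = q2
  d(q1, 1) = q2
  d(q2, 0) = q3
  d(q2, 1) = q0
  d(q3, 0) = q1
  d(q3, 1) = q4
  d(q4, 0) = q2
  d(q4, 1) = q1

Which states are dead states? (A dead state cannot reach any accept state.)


Forward reachability from each state:
  q0 -> reaches accept state q0 (live)
  q1 -> reaches accept state q0 (live)
  q2 -> reaches accept state q0 (live)
  q3 -> reaches accept state q0 (live)
  q4 -> reaches accept state q0 (live)

None (all states can reach an accept state)


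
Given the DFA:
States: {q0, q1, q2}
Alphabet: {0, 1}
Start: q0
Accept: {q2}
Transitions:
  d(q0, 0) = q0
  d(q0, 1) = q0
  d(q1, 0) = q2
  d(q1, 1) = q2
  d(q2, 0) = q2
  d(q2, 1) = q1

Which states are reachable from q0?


BFS from q0:
  layer 0: {q0}

{q0}


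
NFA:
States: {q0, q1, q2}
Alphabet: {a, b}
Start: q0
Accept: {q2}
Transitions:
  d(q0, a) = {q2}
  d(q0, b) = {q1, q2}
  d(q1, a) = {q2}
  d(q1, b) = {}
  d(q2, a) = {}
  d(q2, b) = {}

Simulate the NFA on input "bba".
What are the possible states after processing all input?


Start: {q0}
  --b--> {q1, q2}
  --b--> {}
  --a--> {}

{} (empty set, no valid transitions)


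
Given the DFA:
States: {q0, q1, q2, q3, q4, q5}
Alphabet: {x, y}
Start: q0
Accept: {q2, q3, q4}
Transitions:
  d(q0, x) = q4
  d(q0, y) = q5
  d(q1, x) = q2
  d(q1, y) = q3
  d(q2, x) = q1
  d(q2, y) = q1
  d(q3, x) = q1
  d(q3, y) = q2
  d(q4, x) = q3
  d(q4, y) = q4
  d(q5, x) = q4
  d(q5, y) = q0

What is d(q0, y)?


Looking up transition d(q0, y)

q5


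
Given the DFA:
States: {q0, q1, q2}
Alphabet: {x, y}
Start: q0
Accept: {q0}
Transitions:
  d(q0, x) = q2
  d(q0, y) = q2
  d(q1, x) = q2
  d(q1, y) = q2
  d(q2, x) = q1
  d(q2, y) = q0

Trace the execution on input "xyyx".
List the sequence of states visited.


Input: xyyx
d(q0, x) = q2
d(q2, y) = q0
d(q0, y) = q2
d(q2, x) = q1


q0 -> q2 -> q0 -> q2 -> q1


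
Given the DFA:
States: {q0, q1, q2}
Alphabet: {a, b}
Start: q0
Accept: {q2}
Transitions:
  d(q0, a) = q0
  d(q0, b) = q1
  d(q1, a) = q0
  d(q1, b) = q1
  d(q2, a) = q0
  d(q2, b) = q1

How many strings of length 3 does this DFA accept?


Enumerating all length-3 strings:
  "aaa" -> q0 [reject]
  "aab" -> q1 [reject]
  "aba" -> q0 [reject]
  "abb" -> q1 [reject]
  "baa" -> q0 [reject]
  "bab" -> q1 [reject]
  "bba" -> q0 [reject]
  "bbb" -> q1 [reject]

0 out of 8


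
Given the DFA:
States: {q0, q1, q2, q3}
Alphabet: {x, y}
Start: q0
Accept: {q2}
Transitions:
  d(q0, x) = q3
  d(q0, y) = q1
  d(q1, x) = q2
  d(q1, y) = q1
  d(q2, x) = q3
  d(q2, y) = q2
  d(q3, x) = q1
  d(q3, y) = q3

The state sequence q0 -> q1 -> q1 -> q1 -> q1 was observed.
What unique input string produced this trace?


Trace back each transition to find the symbol:
  q0 --[y]--> q1
  q1 --[y]--> q1
  q1 --[y]--> q1
  q1 --[y]--> q1

"yyyy"


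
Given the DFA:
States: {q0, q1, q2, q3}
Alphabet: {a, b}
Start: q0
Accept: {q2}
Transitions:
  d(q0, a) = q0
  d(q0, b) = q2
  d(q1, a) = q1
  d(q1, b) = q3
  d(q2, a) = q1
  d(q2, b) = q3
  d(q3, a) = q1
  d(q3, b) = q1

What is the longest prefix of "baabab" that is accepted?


Run the DFA, marking each prefix where the state is accepting:
  "" -> q0 [reject]
  "b" -> q2 [accept]
  "ba" -> q1 [reject]
  "baa" -> q1 [reject]
  "baab" -> q3 [reject]
  "baaba" -> q1 [reject]
  "baabab" -> q3 [reject]

"b"


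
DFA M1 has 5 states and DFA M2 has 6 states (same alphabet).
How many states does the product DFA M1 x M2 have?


Product construction pairs every M1 state with every M2 state.
5 * 6 = 30

30


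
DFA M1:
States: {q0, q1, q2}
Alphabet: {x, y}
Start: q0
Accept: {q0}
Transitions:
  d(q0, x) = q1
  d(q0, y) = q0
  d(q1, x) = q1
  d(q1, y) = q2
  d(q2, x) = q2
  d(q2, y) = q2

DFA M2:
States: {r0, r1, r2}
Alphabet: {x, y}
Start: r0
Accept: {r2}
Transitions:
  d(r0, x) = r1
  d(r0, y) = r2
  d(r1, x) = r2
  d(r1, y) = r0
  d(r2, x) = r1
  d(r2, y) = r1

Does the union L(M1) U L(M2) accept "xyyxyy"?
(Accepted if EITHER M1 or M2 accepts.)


M1: final=q2 accepted=False
M2: final=r2 accepted=True

Yes, union accepts


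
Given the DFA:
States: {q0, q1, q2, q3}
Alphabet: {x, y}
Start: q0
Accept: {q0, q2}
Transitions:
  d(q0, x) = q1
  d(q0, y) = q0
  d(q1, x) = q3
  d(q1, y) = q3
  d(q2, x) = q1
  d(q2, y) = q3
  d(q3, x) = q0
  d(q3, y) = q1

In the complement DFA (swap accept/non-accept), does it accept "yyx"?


Trace: q0 -> q0 -> q0 -> q1
Final: q1
Original accept: {q0, q2}
Complement: q1 is not in original accept

Yes, complement accepts (original rejects)


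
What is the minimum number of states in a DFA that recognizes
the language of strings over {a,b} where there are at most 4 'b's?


States: count = 0, 1, ..., 4 (all accepting; 5 states), plus a dead state for count > 4.
Total: 5 + 1 = 6.

6


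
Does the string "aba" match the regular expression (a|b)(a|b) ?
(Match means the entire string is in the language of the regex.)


|string| = 3; first = 'a'; last = 'a'

No, "aba" does not match (a|b)(a|b)


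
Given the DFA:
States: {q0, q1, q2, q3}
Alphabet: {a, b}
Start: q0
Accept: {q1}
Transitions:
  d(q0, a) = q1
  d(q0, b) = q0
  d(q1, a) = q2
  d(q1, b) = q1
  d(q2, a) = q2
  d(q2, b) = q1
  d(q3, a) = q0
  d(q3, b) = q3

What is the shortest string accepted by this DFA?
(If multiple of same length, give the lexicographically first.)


BFS by string length (lex-first path to each state shown):
  len 0: q0<-""
  len 1: q0<-"b", q1<-"a"
Found accept state at length 1.

"a"


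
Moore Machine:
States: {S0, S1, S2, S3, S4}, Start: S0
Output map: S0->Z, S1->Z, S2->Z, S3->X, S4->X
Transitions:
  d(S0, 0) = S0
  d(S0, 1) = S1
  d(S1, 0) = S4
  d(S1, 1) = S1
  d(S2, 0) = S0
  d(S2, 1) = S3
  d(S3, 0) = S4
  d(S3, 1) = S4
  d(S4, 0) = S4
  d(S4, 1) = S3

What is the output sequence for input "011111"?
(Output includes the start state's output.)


Start: S0 (output Z)
  --0--> S0 (output Z)
  --1--> S1 (output Z)
  --1--> S1 (output Z)
  --1--> S1 (output Z)
  --1--> S1 (output Z)
  --1--> S1 (output Z)

"ZZZZZZZ"


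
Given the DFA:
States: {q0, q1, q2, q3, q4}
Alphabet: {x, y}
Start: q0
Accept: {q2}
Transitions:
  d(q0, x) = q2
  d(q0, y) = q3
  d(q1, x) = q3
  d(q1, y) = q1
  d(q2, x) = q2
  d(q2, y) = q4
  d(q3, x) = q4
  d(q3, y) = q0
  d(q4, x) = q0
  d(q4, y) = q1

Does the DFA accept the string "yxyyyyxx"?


Trace: q0 -> q3 -> q4 -> q1 -> q1 -> q1 -> q1 -> q3 -> q4
Final state: q4
Accept states: {q2}

No, rejected (final state q4 is not an accept state)


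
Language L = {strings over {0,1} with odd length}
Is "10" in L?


length = 2; 2 mod 2 = 0

No, "10" is not in L


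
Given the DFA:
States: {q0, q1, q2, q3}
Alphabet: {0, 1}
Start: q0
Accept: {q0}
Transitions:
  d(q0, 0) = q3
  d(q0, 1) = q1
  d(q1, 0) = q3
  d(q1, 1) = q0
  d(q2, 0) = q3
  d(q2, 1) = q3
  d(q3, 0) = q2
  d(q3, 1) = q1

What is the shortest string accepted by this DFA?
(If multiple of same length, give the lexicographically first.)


BFS by string length (lex-first path to each state shown):
  len 0: q0<-""
Found accept state at length 0.

"" (empty string)


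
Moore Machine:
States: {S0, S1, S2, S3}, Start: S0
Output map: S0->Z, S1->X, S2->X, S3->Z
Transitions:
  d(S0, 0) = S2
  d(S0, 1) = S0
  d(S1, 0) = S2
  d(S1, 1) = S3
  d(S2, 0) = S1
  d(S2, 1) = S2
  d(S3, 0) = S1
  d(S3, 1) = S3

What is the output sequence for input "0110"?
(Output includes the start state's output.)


Start: S0 (output Z)
  --0--> S2 (output X)
  --1--> S2 (output X)
  --1--> S2 (output X)
  --0--> S1 (output X)

"ZXXXX"


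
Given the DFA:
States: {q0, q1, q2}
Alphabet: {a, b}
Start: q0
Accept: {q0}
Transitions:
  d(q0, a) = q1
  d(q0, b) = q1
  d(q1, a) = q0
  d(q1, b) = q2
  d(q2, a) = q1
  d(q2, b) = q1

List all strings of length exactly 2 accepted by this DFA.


All strings of length 2: 4 total
Accepted: 2

"aa", "ba"


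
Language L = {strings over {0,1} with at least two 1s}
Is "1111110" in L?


count('1') = 6

Yes, "1111110" is in L


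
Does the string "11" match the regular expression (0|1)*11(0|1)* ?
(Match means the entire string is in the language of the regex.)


|string| = 2; first = '1'; last = '1'

Yes, "11" matches (0|1)*11(0|1)*


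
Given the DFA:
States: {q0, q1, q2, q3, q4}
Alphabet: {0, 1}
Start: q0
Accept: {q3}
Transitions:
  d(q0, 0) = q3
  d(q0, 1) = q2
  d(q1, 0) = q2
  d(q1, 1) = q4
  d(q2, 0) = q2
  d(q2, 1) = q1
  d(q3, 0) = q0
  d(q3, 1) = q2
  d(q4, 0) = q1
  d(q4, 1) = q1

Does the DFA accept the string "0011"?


Trace: q0 -> q3 -> q0 -> q2 -> q1
Final state: q1
Accept states: {q3}

No, rejected (final state q1 is not an accept state)


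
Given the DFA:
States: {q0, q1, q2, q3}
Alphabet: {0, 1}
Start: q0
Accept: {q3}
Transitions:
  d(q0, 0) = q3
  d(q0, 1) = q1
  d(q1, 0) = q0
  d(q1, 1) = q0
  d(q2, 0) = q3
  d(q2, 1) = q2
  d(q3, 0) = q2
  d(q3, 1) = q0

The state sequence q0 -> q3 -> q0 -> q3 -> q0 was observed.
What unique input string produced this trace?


Trace back each transition to find the symbol:
  q0 --[0]--> q3
  q3 --[1]--> q0
  q0 --[0]--> q3
  q3 --[1]--> q0

"0101"


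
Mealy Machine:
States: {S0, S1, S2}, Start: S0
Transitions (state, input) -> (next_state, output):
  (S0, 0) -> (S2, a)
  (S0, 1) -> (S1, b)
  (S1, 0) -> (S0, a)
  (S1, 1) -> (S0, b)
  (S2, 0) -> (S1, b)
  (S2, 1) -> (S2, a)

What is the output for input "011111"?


Step-by-step:
  (S0, 0) -> (S2, a)
  (S2, 1) -> (S2, a)
  (S2, 1) -> (S2, a)
  (S2, 1) -> (S2, a)
  (S2, 1) -> (S2, a)
  (S2, 1) -> (S2, a)

"aaaaaa"


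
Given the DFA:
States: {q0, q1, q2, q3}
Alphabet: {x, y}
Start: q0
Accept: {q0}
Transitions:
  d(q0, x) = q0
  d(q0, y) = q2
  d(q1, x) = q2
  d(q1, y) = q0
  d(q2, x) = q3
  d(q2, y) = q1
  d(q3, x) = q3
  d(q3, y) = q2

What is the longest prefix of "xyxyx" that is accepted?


Run the DFA, marking each prefix where the state is accepting:
  "" -> q0 [accept]
  "x" -> q0 [accept]
  "xy" -> q2 [reject]
  "xyx" -> q3 [reject]
  "xyxy" -> q2 [reject]
  "xyxyx" -> q3 [reject]

"x"


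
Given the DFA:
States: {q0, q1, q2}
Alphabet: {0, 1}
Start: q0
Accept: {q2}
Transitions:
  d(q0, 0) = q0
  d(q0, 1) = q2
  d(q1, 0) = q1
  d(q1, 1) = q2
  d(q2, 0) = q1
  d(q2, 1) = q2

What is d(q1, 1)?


Looking up transition d(q1, 1)

q2


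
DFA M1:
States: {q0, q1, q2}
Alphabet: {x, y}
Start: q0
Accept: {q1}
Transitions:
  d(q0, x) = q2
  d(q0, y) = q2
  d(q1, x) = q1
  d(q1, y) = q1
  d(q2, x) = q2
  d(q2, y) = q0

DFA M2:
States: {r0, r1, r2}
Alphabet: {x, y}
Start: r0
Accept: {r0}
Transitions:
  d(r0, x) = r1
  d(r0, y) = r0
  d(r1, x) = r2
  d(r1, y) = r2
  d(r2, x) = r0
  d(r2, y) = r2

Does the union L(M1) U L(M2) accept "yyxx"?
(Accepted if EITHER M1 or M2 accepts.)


M1: final=q2 accepted=False
M2: final=r2 accepted=False

No, union rejects (neither accepts)


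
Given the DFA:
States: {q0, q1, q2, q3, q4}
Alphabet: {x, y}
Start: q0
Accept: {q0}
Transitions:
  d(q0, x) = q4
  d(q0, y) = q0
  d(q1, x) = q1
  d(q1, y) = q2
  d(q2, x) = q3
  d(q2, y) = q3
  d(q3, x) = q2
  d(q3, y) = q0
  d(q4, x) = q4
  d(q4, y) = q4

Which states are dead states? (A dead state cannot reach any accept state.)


Forward reachability from each state:
  q0 -> reaches accept state q0 (live)
  q1 -> reaches accept state q0 (live)
  q2 -> reaches accept state q0 (live)
  q3 -> reaches accept state q0 (live)
  q4 -> reaches {q4}, no accept state (dead)

{q4}


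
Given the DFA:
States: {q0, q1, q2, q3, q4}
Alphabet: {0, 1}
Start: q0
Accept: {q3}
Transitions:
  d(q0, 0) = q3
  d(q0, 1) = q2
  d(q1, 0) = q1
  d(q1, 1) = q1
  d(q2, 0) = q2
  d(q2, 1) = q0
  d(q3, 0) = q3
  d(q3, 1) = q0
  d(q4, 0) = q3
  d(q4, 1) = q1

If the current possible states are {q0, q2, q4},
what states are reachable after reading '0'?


Apply transition on '0' from each current state:
  d(q0, 0) = q3
  d(q2, 0) = q2
  d(q4, 0) = q3

{q2, q3}


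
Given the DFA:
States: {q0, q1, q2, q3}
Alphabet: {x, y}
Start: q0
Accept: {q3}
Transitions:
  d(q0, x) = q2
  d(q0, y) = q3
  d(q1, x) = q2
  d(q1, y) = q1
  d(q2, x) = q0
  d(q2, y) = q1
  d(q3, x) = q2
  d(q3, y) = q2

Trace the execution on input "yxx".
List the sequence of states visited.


Input: yxx
d(q0, y) = q3
d(q3, x) = q2
d(q2, x) = q0


q0 -> q3 -> q2 -> q0


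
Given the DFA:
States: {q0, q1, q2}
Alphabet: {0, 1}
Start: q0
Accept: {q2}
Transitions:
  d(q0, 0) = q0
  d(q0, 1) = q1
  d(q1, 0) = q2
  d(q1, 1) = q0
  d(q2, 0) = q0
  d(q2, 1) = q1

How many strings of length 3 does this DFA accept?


Enumerating all length-3 strings:
  "000" -> q0 [reject]
  "001" -> q1 [reject]
  "010" -> q2 [accept]
  "011" -> q0 [reject]
  "100" -> q0 [reject]
  "101" -> q1 [reject]
  "110" -> q0 [reject]
  "111" -> q1 [reject]

1 out of 8


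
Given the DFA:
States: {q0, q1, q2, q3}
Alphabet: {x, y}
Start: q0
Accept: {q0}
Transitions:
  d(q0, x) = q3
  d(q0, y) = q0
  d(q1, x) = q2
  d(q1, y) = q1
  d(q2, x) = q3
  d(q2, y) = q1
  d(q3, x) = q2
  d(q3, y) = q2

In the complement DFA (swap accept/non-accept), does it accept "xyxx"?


Trace: q0 -> q3 -> q2 -> q3 -> q2
Final: q2
Original accept: {q0}
Complement: q2 is not in original accept

Yes, complement accepts (original rejects)


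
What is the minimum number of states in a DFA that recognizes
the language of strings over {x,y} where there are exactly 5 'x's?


States: count = 0, 1, ..., 5 (that's 6 states), plus a dead state for count > 5.
Total: 6 + 1 = 7. Accept = count-5 state.

7


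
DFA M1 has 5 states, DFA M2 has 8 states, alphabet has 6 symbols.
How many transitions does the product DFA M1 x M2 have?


Product DFA has 5 * 8 = 40 states.
Each has 6 transitions: 40 * 6 = 240

240


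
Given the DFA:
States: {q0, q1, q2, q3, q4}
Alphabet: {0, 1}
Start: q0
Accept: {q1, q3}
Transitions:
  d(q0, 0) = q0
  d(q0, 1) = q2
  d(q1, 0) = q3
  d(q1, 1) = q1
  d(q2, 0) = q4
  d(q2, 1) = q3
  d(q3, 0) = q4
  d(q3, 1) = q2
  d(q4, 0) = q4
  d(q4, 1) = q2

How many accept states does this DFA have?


Accept states listed: {q1, q3}
Counting: q1(1) q3(2)

2


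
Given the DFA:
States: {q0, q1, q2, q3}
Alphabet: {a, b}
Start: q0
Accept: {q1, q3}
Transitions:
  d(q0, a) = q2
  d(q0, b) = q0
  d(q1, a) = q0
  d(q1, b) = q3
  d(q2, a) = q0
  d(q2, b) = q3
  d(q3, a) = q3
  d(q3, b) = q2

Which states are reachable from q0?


BFS from q0:
  layer 0: {q0}
  layer 1: {q2}
  layer 2: {q3}

{q0, q2, q3}


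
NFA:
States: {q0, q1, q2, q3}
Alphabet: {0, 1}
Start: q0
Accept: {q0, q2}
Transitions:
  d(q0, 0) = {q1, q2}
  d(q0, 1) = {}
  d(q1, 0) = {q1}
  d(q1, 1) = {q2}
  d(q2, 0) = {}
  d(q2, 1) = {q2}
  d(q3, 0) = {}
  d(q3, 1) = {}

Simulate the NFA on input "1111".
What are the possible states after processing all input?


Start: {q0}
  --1--> {}
  --1--> {}
  --1--> {}
  --1--> {}

{} (empty set, no valid transitions)


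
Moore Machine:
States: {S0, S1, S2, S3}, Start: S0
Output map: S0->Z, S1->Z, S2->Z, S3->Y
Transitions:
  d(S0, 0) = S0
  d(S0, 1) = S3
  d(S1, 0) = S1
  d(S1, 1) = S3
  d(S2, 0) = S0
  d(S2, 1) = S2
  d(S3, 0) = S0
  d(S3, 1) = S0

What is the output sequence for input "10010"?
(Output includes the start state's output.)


Start: S0 (output Z)
  --1--> S3 (output Y)
  --0--> S0 (output Z)
  --0--> S0 (output Z)
  --1--> S3 (output Y)
  --0--> S0 (output Z)

"ZYZZYZ"


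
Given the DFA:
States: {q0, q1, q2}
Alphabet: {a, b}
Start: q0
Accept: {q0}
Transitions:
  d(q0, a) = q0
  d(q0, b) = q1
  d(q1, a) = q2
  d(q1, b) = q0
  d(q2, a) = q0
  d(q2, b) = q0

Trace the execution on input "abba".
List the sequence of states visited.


Input: abba
d(q0, a) = q0
d(q0, b) = q1
d(q1, b) = q0
d(q0, a) = q0


q0 -> q0 -> q1 -> q0 -> q0


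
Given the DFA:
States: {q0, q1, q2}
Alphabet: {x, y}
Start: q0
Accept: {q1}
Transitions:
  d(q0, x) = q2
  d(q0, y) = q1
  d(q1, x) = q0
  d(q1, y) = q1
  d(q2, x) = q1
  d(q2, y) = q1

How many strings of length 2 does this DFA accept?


Enumerating all length-2 strings:
  "xx" -> q1 [accept]
  "xy" -> q1 [accept]
  "yx" -> q0 [reject]
  "yy" -> q1 [accept]

3 out of 4


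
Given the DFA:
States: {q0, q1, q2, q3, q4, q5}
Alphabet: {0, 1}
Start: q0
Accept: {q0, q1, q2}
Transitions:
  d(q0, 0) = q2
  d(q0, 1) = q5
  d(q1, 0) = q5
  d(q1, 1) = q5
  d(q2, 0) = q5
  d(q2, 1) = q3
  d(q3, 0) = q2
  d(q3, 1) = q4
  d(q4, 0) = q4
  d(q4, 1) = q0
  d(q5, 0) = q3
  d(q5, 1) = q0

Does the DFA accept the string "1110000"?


Trace: q0 -> q5 -> q0 -> q5 -> q3 -> q2 -> q5 -> q3
Final state: q3
Accept states: {q0, q1, q2}

No, rejected (final state q3 is not an accept state)


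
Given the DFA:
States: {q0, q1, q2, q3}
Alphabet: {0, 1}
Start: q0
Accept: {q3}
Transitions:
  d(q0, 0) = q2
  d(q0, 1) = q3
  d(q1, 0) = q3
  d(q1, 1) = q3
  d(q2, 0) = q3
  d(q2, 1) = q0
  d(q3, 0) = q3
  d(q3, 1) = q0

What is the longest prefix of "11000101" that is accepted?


Run the DFA, marking each prefix where the state is accepting:
  "" -> q0 [reject]
  "1" -> q3 [accept]
  "11" -> q0 [reject]
  "110" -> q2 [reject]
  "1100" -> q3 [accept]
  "11000" -> q3 [accept]
  "110001" -> q0 [reject]
  "1100010" -> q2 [reject]
  "11000101" -> q0 [reject]

"11000"


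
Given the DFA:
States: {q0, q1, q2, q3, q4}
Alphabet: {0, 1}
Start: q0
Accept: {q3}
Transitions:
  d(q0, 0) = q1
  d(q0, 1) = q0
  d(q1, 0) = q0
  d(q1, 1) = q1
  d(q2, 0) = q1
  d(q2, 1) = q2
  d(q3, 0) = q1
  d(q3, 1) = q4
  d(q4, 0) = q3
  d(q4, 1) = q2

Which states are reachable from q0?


BFS from q0:
  layer 0: {q0}
  layer 1: {q1}

{q0, q1}


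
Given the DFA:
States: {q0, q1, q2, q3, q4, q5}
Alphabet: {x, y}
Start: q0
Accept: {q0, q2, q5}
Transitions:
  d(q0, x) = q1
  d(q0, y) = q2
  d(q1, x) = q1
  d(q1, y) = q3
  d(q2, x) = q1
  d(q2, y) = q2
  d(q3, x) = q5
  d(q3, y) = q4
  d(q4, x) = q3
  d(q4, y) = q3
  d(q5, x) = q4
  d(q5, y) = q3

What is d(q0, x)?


Looking up transition d(q0, x)

q1


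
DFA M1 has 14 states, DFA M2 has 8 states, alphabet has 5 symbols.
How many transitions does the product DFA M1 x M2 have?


Product DFA has 14 * 8 = 112 states.
Each has 5 transitions: 112 * 5 = 560

560


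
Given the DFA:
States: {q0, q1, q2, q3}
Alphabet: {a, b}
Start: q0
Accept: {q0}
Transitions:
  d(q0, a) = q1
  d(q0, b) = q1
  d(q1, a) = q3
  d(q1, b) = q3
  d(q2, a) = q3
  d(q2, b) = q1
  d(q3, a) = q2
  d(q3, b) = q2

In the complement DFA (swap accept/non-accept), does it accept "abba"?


Trace: q0 -> q1 -> q3 -> q2 -> q3
Final: q3
Original accept: {q0}
Complement: q3 is not in original accept

Yes, complement accepts (original rejects)


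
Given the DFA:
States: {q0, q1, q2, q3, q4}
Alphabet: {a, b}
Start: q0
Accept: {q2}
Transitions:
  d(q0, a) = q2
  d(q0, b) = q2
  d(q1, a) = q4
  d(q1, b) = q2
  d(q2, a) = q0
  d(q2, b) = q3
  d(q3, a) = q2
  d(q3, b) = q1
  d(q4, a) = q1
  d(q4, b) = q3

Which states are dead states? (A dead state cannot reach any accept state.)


Forward reachability from each state:
  q0 -> reaches accept state q2 (live)
  q1 -> reaches accept state q2 (live)
  q2 -> reaches accept state q2 (live)
  q3 -> reaches accept state q2 (live)
  q4 -> reaches accept state q2 (live)

None (all states can reach an accept state)


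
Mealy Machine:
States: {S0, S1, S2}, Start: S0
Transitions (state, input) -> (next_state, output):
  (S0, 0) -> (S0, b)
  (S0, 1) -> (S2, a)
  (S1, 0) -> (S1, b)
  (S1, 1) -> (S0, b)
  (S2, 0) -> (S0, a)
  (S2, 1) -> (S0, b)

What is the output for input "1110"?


Step-by-step:
  (S0, 1) -> (S2, a)
  (S2, 1) -> (S0, b)
  (S0, 1) -> (S2, a)
  (S2, 0) -> (S0, a)

"abaa"


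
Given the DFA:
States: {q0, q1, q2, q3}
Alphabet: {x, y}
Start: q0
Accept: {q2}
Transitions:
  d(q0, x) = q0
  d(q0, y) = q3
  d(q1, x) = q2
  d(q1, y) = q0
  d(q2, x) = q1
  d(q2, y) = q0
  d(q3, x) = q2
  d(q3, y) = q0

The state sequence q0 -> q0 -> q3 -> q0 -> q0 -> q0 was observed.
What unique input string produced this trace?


Trace back each transition to find the symbol:
  q0 --[x]--> q0
  q0 --[y]--> q3
  q3 --[y]--> q0
  q0 --[x]--> q0
  q0 --[x]--> q0

"xyyxx"


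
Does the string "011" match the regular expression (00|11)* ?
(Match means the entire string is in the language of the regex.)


|string| = 3; first = '0'; last = '1'

No, "011" does not match (00|11)*


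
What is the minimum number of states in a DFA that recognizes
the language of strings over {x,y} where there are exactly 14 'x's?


States: count = 0, 1, ..., 14 (that's 15 states), plus a dead state for count > 14.
Total: 15 + 1 = 16. Accept = count-14 state.

16


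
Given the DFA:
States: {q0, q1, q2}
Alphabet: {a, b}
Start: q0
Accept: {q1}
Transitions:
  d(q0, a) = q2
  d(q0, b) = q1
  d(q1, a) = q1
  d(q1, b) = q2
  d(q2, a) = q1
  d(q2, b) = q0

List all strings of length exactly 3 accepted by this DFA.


All strings of length 3: 8 total
Accepted: 4

"aaa", "abb", "baa", "bba"


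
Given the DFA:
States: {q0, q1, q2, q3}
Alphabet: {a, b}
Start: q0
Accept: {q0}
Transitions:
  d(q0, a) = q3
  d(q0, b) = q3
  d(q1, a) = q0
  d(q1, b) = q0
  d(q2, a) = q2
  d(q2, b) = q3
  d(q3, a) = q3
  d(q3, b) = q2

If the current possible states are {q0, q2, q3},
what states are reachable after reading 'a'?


Apply transition on 'a' from each current state:
  d(q0, a) = q3
  d(q2, a) = q2
  d(q3, a) = q3

{q2, q3}


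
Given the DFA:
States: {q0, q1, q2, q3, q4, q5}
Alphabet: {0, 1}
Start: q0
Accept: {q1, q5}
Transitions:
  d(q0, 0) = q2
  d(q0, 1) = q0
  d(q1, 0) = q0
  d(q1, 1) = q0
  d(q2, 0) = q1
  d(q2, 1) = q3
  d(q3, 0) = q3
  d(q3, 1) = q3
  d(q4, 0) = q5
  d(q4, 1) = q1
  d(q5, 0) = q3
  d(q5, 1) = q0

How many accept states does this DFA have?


Accept states listed: {q1, q5}
Counting: q1(1) q5(2)

2


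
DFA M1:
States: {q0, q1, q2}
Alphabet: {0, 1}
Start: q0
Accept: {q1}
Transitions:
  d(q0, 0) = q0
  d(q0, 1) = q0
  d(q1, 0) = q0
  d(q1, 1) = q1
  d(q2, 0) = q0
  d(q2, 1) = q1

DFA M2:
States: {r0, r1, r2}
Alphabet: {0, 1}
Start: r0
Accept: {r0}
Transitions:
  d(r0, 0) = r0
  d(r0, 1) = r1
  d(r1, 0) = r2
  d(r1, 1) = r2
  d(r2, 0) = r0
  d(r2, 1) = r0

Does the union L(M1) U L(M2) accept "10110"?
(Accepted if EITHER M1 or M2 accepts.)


M1: final=q0 accepted=False
M2: final=r2 accepted=False

No, union rejects (neither accepts)


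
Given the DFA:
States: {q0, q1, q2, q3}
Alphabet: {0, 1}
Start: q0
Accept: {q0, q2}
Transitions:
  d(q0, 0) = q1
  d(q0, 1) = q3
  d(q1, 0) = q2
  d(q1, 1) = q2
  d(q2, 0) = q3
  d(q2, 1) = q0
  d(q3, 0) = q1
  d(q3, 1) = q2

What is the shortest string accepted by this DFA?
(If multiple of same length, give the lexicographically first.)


BFS by string length (lex-first path to each state shown):
  len 0: q0<-""
Found accept state at length 0.

"" (empty string)


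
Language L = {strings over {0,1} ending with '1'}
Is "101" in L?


last symbol = '1'

Yes, "101" is in L


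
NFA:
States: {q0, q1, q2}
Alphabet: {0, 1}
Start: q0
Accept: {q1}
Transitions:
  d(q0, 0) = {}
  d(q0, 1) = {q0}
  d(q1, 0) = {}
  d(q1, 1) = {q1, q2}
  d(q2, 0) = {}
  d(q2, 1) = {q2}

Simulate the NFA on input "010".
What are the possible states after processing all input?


Start: {q0}
  --0--> {}
  --1--> {}
  --0--> {}

{} (empty set, no valid transitions)


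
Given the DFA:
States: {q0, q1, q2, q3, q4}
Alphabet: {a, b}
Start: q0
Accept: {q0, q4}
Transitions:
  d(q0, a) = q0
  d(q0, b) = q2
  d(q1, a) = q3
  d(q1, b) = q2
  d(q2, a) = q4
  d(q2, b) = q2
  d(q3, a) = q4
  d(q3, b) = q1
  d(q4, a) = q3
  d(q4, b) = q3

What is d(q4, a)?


Looking up transition d(q4, a)

q3


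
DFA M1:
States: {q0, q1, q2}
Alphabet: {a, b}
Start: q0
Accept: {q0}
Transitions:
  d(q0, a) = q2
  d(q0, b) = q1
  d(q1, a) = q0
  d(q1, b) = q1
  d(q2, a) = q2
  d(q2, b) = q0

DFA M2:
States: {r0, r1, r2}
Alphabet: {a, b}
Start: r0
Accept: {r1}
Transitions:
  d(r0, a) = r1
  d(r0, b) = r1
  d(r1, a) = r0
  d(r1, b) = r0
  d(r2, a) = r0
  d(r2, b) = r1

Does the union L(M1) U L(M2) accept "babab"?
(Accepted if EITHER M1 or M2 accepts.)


M1: final=q1 accepted=False
M2: final=r1 accepted=True

Yes, union accepts


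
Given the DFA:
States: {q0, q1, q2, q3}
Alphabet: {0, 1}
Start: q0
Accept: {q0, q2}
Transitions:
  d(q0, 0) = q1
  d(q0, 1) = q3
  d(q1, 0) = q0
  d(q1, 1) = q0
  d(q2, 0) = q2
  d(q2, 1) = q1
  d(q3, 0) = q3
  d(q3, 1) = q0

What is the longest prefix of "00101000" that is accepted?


Run the DFA, marking each prefix where the state is accepting:
  "" -> q0 [accept]
  "0" -> q1 [reject]
  "00" -> q0 [accept]
  "001" -> q3 [reject]
  "0010" -> q3 [reject]
  "00101" -> q0 [accept]
  "001010" -> q1 [reject]
  "0010100" -> q0 [accept]
  "00101000" -> q1 [reject]

"0010100"


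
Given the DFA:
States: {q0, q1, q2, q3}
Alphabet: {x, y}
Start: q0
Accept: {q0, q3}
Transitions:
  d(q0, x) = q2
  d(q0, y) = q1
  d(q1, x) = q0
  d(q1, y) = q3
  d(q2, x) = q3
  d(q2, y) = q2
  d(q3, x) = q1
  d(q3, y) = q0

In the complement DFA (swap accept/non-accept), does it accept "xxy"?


Trace: q0 -> q2 -> q3 -> q0
Final: q0
Original accept: {q0, q3}
Complement: q0 is in original accept

No, complement rejects (original accepts)


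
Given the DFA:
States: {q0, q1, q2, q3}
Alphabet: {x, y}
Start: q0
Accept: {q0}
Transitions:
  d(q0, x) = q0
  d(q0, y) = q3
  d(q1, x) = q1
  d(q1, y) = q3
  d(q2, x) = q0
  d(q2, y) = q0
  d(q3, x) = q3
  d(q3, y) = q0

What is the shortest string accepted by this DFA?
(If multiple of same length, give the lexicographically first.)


BFS by string length (lex-first path to each state shown):
  len 0: q0<-""
Found accept state at length 0.

"" (empty string)


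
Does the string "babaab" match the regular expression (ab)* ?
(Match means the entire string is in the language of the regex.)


|string| = 6; first = 'b'; last = 'b'

No, "babaab" does not match (ab)*


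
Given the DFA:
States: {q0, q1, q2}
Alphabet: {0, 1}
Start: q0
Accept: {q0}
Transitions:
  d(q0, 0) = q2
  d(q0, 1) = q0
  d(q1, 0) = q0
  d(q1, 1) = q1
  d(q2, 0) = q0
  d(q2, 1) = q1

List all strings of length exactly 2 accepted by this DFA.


All strings of length 2: 4 total
Accepted: 2

"00", "11"


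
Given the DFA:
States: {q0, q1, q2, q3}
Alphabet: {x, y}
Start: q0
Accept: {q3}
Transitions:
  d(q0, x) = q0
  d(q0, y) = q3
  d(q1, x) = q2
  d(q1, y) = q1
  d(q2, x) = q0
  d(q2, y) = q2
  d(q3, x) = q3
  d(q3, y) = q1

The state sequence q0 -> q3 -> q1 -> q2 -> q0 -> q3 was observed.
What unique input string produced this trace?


Trace back each transition to find the symbol:
  q0 --[y]--> q3
  q3 --[y]--> q1
  q1 --[x]--> q2
  q2 --[x]--> q0
  q0 --[y]--> q3

"yyxxy"


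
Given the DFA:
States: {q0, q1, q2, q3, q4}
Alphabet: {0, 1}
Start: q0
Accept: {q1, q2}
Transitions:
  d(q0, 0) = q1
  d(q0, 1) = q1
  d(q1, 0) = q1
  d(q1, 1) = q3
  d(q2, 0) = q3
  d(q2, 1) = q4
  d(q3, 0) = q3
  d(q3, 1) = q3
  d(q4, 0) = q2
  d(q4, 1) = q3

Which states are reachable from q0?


BFS from q0:
  layer 0: {q0}
  layer 1: {q1}
  layer 2: {q3}

{q0, q1, q3}


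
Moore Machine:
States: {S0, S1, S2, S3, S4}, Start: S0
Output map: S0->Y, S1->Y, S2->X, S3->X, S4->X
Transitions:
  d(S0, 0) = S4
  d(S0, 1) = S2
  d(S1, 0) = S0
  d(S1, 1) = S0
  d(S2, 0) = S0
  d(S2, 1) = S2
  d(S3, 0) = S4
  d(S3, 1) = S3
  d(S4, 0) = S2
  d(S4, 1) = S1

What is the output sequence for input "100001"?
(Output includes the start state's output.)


Start: S0 (output Y)
  --1--> S2 (output X)
  --0--> S0 (output Y)
  --0--> S4 (output X)
  --0--> S2 (output X)
  --0--> S0 (output Y)
  --1--> S2 (output X)

"YXYXXYX"


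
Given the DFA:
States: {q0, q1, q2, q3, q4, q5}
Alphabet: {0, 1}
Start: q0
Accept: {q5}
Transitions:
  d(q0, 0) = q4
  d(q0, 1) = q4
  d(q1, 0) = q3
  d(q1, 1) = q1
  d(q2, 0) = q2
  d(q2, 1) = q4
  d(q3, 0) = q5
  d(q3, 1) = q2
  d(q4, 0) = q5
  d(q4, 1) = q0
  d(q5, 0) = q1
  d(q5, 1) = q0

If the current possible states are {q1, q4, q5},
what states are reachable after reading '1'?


Apply transition on '1' from each current state:
  d(q1, 1) = q1
  d(q4, 1) = q0
  d(q5, 1) = q0

{q0, q1}


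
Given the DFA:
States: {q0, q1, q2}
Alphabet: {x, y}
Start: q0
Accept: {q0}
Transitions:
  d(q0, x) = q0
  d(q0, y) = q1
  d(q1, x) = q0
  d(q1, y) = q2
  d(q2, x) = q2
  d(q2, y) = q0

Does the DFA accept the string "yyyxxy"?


Trace: q0 -> q1 -> q2 -> q0 -> q0 -> q0 -> q1
Final state: q1
Accept states: {q0}

No, rejected (final state q1 is not an accept state)


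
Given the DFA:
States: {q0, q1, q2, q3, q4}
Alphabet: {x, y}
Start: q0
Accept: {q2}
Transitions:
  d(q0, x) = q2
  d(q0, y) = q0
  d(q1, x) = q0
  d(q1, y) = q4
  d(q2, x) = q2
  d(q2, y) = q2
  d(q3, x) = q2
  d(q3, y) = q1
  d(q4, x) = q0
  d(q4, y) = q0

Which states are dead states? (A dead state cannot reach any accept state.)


Forward reachability from each state:
  q0 -> reaches accept state q2 (live)
  q1 -> reaches accept state q2 (live)
  q2 -> reaches accept state q2 (live)
  q3 -> reaches accept state q2 (live)
  q4 -> reaches accept state q2 (live)

None (all states can reach an accept state)


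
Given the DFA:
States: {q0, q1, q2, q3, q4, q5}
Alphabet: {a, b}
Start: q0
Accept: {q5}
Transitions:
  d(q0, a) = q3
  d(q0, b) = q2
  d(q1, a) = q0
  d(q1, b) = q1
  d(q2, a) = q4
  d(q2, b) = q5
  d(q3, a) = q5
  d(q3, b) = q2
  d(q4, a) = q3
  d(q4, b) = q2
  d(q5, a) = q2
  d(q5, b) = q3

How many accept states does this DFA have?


Accept states listed: {q5}
Counting: q5(1)

1


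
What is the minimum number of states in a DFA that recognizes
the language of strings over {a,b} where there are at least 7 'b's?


States: count = 0, 1, ..., 6, and a final '>= 7' state.
Total: 7 + 1 = 8. Accept = '>= 7' state.

8


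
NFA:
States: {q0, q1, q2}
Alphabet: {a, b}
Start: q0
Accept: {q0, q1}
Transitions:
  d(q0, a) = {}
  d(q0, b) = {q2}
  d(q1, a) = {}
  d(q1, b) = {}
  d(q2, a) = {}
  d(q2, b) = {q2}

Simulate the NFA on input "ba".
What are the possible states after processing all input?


Start: {q0}
  --b--> {q2}
  --a--> {}

{} (empty set, no valid transitions)
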